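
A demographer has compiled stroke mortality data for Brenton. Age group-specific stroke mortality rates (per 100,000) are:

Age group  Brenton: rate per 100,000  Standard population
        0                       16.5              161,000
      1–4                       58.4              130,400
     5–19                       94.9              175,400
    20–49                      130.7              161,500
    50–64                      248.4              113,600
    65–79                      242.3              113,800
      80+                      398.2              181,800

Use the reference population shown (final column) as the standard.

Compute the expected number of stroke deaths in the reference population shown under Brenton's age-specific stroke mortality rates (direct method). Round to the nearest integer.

Expected stroke deaths = Σ (standard pop × age-specific rate ÷ 100,000)
= 161,000×16.5/100,000 + 130,400×58.4/100,000 + 175,400×94.9/100,000 + 161,500×130.7/100,000 + 113,600×248.4/100,000 + 113,800×242.3/100,000 + 181,800×398.2/100,000
= 26.57 + 76.15 + 166.45 + 211.08 + 282.18 + 275.74 + 723.93 = 1762.10.

1762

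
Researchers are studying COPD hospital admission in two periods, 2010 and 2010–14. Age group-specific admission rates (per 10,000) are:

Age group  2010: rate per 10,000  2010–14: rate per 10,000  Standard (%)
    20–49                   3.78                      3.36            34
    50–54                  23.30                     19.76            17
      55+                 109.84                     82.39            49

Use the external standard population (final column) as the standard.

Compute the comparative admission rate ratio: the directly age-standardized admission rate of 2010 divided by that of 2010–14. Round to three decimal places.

Standard weights: 0.34, 0.17, 0.49.
2010: 0.3400×3.78 + 0.1700×23.30 + 0.4900×109.84 = 59.0678 per 10,000.
2010–14: 0.3400×3.36 + 0.1700×19.76 + 0.4900×82.39 = 44.8727 per 10,000.
Ratio = 59.0678 ÷ 44.8727 = 1.31634.

1.316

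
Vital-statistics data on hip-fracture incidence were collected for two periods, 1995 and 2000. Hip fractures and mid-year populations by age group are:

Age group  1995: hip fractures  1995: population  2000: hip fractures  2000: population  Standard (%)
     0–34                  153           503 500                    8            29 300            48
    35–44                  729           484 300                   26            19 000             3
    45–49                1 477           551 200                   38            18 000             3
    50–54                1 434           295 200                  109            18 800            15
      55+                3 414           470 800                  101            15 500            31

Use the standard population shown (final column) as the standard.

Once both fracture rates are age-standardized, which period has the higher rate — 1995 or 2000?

Age-specific rates per 100 000 for 1995: 30.39, 150.53, 267.96, 485.77, 725.15.
For 2000: 27.30, 136.84, 211.11, 579.79, 651.61.
Standard weights: 0.48, 0.03, 0.03, 0.15, 0.31.
1995: 0.4800×30.39 + 0.0300×150.53 + 0.0300×267.96 + 0.1500×485.77 + 0.3100×725.15 = 324.8025 per 100 000.
2000: 0.4800×27.30 + 0.0300×136.84 + 0.0300×211.11 + 0.1500×579.79 + 0.3100×651.61 = 312.5125 per 100 000.

1995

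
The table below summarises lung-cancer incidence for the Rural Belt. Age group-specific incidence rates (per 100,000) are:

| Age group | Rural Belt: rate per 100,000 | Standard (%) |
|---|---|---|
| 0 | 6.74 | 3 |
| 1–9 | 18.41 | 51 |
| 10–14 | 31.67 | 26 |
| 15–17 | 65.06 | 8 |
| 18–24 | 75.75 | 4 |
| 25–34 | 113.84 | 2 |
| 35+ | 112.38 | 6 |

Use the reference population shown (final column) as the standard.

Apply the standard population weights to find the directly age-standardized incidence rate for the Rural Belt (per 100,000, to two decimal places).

Standard weights: 0.03, 0.51, 0.26, 0.08, 0.04, 0.02, 0.06.
Standardized rate: 0.0300×6.74 + 0.5100×18.41 + 0.2600×31.67 + 0.0800×65.06 + 0.0400×75.75 + 0.0200×113.84 + 0.0600×112.38 = 35.0799 per 100,000.

35.08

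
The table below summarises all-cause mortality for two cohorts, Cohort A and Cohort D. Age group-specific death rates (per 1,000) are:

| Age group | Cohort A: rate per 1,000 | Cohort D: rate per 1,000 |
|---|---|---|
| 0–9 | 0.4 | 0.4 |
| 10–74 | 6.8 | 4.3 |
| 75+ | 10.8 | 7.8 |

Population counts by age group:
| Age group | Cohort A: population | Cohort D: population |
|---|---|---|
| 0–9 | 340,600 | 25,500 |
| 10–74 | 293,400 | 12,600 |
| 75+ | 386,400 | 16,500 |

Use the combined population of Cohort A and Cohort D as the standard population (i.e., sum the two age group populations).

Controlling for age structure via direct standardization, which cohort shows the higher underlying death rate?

Combined standard total = 1,075,000; weights = 0.3406, 0.2847, 0.3748.
Cohort A: 0.3406×0.4 + 0.2847×6.8 + 0.3748×10.8 = 6.1196 per 1,000.
Cohort D: 0.3406×0.4 + 0.2847×4.3 + 0.3748×7.8 = 4.2836 per 1,000.

Cohort A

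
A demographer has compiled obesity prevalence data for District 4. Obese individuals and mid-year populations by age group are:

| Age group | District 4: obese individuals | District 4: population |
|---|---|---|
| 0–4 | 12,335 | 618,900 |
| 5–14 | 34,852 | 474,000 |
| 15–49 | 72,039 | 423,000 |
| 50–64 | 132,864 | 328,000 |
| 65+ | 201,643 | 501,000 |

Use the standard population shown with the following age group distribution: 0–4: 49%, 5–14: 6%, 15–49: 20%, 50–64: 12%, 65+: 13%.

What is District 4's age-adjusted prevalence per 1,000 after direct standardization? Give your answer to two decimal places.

Age-specific rates per 1,000 for District 4: 19.931, 73.527, 170.305, 405.073, 402.481.
Standard weights: 0.49, 0.06, 0.20, 0.12, 0.13.
Standardized rate: 0.4900×19.931 + 0.0600×73.527 + 0.2000×170.305 + 0.1200×405.073 + 0.1300×402.481 = 149.1699 per 1,000.

149.17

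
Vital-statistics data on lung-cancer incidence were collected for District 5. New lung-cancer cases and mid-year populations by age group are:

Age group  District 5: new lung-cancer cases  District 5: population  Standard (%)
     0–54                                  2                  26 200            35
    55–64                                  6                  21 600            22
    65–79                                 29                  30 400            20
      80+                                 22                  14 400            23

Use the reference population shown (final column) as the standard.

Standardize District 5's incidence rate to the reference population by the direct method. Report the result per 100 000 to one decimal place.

Age-specific rates per 100 000 for District 5: 7.63, 27.78, 95.39, 152.78.
Standard weights: 0.35, 0.22, 0.20, 0.23.
Standardized rate: 0.3500×7.63 + 0.2200×27.78 + 0.2000×95.39 + 0.2300×152.78 = 63.0007 per 100 000.

63.0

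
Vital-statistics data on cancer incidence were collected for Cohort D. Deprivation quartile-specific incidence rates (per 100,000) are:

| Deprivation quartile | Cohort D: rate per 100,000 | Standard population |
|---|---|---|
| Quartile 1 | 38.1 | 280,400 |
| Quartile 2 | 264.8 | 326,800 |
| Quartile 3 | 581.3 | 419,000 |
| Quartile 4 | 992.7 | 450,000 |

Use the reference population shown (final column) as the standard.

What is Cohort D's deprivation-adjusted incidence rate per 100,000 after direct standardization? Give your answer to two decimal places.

Standard total = 1,476,200; weights = 0.1899, 0.2214, 0.2838, 0.3048.
Standardized rate: 0.1899×38.1 + 0.2214×264.8 + 0.2838×581.3 + 0.3048×992.7 = 533.4640 per 100,000.

533.46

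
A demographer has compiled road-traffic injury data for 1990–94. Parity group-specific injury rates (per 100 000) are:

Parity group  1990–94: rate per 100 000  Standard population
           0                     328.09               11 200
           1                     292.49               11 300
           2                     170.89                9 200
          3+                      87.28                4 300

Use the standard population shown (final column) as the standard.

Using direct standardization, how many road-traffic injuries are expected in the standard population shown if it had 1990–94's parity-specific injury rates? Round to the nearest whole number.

Expected road-traffic injuries = Σ (standard pop × parity-specific rate ÷ 100 000)
= 11 200×328.09/100 000 + 11 300×292.49/100 000 + 9 200×170.89/100 000 + 4 300×87.28/100 000
= 36.75 + 33.05 + 15.72 + 3.75 = 89.27.

89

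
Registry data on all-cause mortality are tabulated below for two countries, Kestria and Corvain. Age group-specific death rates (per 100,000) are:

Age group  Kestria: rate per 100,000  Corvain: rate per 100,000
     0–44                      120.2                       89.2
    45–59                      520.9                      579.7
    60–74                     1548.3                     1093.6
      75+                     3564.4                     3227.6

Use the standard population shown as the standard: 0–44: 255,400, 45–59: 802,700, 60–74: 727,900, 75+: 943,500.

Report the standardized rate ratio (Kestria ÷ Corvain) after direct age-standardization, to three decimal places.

1.141

Standard total = 2,729,500; weights = 0.0936, 0.2941, 0.2667, 0.3457.
Kestria: 0.0936×120.2 + 0.2941×520.9 + 0.2667×1548.3 + 0.3457×3564.4 = 1809.4319 per 100,000.
Corvain: 0.0936×89.2 + 0.2941×579.7 + 0.2667×1093.6 + 0.3457×3227.6 = 1586.1436 per 100,000.
Ratio = 1809.4319 ÷ 1586.1436 = 1.14077.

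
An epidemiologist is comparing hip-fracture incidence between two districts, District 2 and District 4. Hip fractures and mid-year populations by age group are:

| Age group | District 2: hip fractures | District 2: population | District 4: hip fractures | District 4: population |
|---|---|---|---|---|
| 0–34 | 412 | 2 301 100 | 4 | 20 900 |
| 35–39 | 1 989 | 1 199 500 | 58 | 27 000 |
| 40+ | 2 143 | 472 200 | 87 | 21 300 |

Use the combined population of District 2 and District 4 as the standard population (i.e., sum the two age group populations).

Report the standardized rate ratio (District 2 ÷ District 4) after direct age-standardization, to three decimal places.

0.920

Age-specific rates per 100 000 for District 2: 17.90, 165.82, 453.83.
For District 4: 19.14, 214.81, 408.45.
Combined standard total = 4 042 000; weights = 0.5745, 0.3034, 0.1221.
District 2: 0.5745×17.90 + 0.3034×165.82 + 0.1221×453.83 = 116.0114 per 100 000.
District 4: 0.5745×19.14 + 0.3034×214.81 + 0.1221×408.45 = 126.0468 per 100 000.
Ratio = 116.0114 ÷ 126.0468 = 0.92038.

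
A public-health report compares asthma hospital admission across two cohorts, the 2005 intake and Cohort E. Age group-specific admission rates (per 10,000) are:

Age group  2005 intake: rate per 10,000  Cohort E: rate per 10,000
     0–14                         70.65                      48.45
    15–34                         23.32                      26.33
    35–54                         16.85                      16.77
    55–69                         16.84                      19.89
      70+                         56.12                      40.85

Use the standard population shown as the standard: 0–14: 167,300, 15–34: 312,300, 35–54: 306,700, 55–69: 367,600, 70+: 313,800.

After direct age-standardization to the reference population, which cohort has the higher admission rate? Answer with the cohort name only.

Standard total = 1,467,700; weights = 0.1140, 0.2128, 0.2090, 0.2505, 0.2138.
The 2005 intake: 0.1140×70.65 + 0.2128×23.32 + 0.2090×16.85 + 0.2505×16.84 + 0.2138×56.12 = 32.7528 per 10,000.
Cohort E: 0.1140×48.45 + 0.2128×26.33 + 0.2090×16.77 + 0.2505×19.89 + 0.2138×40.85 = 28.3452 per 10,000.

2005 intake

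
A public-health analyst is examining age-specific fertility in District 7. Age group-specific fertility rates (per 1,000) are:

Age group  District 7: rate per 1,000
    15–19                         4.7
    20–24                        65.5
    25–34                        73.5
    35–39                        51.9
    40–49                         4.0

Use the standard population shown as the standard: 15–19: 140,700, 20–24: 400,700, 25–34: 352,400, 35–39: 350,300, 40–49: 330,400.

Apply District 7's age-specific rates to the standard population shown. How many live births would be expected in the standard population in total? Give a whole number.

72311

Expected live births = Σ (standard pop × age-specific rate ÷ 1,000)
= 140,700×4.7/1,000 + 400,700×65.5/1,000 + 352,400×73.5/1,000 + 350,300×51.9/1,000 + 330,400×4.0/1,000
= 661.29 + 26245.85 + 25901.40 + 18180.57 + 1321.60 = 72310.71.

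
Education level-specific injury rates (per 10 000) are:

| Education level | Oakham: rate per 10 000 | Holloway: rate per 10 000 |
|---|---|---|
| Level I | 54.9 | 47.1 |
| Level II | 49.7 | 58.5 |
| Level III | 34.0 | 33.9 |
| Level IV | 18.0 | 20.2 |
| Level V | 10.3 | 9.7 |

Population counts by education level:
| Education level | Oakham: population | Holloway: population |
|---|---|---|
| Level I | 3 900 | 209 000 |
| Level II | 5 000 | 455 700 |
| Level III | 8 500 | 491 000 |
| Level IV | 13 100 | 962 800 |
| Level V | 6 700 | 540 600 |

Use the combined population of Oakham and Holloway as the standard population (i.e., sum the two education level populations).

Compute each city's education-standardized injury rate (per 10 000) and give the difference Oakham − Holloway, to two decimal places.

Combined standard total = 2 696 300; weights = 0.0790, 0.1709, 0.1853, 0.3619, 0.2030.
Oakham: 0.0790×54.9 + 0.1709×49.7 + 0.1853×34.0 + 0.3619×18.0 + 0.2030×10.3 = 27.7311 per 10 000.
Holloway: 0.0790×47.1 + 0.1709×58.5 + 0.1853×33.9 + 0.3619×20.2 + 0.2030×9.7 = 29.2748 per 10 000.
Difference = 27.7311 − 29.2748 = -1.5437.

-1.54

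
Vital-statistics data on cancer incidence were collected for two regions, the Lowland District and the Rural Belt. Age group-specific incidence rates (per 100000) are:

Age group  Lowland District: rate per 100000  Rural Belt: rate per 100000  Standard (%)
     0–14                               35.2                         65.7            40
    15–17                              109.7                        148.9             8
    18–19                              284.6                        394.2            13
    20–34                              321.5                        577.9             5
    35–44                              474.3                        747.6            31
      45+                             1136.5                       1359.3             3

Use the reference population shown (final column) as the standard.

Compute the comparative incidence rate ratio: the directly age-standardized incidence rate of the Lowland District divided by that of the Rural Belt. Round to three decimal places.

Standard weights: 0.40, 0.08, 0.13, 0.05, 0.31, 0.03.
The Lowland District: 0.4000×35.2 + 0.0800×109.7 + 0.1300×284.6 + 0.0500×321.5 + 0.3100×474.3 + 0.0300×1136.5 = 257.0570 per 100000.
The Rural Belt: 0.4000×65.7 + 0.0800×148.9 + 0.1300×394.2 + 0.0500×577.9 + 0.3100×747.6 + 0.0300×1359.3 = 390.8680 per 100000.
Ratio = 257.0570 ÷ 390.8680 = 0.65766.

0.658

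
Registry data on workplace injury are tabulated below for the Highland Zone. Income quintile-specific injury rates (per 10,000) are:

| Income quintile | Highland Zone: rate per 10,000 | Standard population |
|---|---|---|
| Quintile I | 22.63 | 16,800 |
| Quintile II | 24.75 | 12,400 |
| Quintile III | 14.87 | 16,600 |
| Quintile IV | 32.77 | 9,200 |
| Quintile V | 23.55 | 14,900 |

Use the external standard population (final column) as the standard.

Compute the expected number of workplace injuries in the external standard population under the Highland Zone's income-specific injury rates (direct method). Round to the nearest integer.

159

Expected workplace injuries = Σ (standard pop × income-specific rate ÷ 10,000)
= 16,800×22.63/10,000 + 12,400×24.75/10,000 + 16,600×14.87/10,000 + 9,200×32.77/10,000 + 14,900×23.55/10,000
= 38.02 + 30.69 + 24.68 + 30.15 + 35.09 = 158.63.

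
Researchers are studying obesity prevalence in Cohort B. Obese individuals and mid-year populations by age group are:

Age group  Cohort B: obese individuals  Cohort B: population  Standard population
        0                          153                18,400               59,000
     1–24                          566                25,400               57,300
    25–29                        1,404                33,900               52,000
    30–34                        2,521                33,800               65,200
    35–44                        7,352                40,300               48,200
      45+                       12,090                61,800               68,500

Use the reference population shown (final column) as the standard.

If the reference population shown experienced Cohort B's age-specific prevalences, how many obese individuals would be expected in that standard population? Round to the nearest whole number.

30978

Age-specific rates per 1,000 for Cohort B: 8.315, 22.283, 41.416, 74.586, 182.432, 195.631.
Expected obese individuals = Σ (standard pop × age-specific rate ÷ 1,000)
= 59,000×8.315/1,000 + 57,300×22.283/1,000 + 52,000×41.416/1,000 + 65,200×74.586/1,000 + 48,200×182.432/1,000 + 68,500×195.631/1,000
= 490.60 + 1276.84 + 2153.63 + 4862.99 + 8793.21 + 13400.73 = 30978.00.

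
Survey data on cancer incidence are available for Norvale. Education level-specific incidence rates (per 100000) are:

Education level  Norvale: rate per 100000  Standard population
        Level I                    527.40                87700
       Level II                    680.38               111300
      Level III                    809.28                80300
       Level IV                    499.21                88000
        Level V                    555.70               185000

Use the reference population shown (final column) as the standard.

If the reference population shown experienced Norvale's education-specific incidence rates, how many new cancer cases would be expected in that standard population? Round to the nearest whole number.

3337

Expected new cancer cases = Σ (standard pop × education-specific rate ÷ 100000)
= 87700×527.40/100000 + 111300×680.38/100000 + 80300×809.28/100000 + 88000×499.21/100000 + 185000×555.70/100000
= 462.53 + 757.26 + 649.85 + 439.30 + 1028.05 = 3336.99.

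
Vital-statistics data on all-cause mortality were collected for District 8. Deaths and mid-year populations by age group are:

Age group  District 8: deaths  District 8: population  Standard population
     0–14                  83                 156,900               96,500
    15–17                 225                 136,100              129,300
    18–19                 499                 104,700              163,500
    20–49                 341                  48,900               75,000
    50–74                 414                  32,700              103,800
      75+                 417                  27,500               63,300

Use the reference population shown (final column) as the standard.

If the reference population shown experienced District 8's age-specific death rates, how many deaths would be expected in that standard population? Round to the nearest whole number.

3841

Age-specific rates per 1,000 for District 8: 0.529, 1.653, 4.766, 6.973, 12.661, 15.164.
Expected deaths = Σ (standard pop × age-specific rate ÷ 1,000)
= 96,500×0.529/1,000 + 129,300×1.653/1,000 + 163,500×4.766/1,000 + 75,000×6.973/1,000 + 103,800×12.661/1,000 + 63,300×15.164/1,000
= 51.05 + 213.76 + 779.24 + 523.01 + 1314.17 + 959.86 = 3841.08.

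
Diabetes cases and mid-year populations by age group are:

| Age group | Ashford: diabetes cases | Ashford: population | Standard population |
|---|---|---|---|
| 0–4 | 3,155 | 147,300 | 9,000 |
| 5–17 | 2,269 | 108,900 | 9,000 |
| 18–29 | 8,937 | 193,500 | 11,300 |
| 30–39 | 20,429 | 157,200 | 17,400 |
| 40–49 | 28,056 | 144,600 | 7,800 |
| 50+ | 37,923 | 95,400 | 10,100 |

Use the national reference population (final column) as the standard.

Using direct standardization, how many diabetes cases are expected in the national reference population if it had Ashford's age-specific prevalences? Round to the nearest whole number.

Age-specific rates per 1,000 for Ashford: 21.419, 20.836, 46.186, 129.955, 194.025, 397.516.
Expected diabetes cases = Σ (standard pop × age-specific rate ÷ 1,000)
= 9,000×21.419/1,000 + 9,000×20.836/1,000 + 11,300×46.186/1,000 + 17,400×129.955/1,000 + 7,800×194.025/1,000 + 10,100×397.516/1,000
= 192.77 + 187.52 + 521.90 + 2261.23 + 1513.39 + 4014.91 = 8691.72.

8692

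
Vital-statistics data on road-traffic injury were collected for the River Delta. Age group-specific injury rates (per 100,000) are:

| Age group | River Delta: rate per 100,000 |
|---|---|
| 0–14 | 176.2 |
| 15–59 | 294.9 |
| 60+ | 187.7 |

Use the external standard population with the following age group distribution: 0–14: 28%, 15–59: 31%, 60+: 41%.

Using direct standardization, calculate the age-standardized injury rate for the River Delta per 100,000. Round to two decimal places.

Standard weights: 0.28, 0.31, 0.41.
Standardized rate: 0.2800×176.2 + 0.3100×294.9 + 0.4100×187.7 = 217.7120 per 100,000.

217.71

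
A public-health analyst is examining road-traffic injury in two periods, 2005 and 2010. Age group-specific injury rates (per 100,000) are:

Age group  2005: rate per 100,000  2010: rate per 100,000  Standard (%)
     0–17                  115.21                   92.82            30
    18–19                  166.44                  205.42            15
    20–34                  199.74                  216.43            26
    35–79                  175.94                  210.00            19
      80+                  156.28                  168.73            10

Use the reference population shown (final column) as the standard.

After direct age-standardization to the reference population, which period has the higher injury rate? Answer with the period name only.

2010

Standard weights: 0.30, 0.15, 0.26, 0.19, 0.10.
2005: 0.3000×115.21 + 0.1500×166.44 + 0.2600×199.74 + 0.1900×175.94 + 0.1000×156.28 = 160.5180 per 100,000.
2010: 0.3000×92.82 + 0.1500×205.42 + 0.2600×216.43 + 0.1900×210.00 + 0.1000×168.73 = 171.7038 per 100,000.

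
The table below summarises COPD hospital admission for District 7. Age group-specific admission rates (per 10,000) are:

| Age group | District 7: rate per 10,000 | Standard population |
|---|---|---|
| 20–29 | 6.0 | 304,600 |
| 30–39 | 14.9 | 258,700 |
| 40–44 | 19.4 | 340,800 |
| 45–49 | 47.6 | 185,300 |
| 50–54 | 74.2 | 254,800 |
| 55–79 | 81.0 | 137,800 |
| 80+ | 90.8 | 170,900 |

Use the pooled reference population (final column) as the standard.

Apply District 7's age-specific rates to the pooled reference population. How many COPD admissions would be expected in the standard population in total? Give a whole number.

6670

Expected COPD admissions = Σ (standard pop × age-specific rate ÷ 10,000)
= 304,600×6.0/10,000 + 258,700×14.9/10,000 + 340,800×19.4/10,000 + 185,300×47.6/10,000 + 254,800×74.2/10,000 + 137,800×81.0/10,000 + 170,900×90.8/10,000
= 182.76 + 385.46 + 661.15 + 882.03 + 1890.62 + 1116.18 + 1551.77 = 6669.97.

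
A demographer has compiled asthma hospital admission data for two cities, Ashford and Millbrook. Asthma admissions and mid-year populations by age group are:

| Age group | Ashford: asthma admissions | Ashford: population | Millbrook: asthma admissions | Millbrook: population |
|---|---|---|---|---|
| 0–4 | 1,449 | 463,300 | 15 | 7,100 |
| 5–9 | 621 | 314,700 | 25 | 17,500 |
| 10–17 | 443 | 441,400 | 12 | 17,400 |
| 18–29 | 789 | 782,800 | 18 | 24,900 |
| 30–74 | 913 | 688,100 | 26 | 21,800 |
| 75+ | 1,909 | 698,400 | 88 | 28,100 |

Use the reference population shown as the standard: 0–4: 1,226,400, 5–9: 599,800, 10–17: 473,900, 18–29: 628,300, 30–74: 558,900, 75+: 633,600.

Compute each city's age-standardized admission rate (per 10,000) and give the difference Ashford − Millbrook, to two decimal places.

Age-specific rates per 10,000 for Ashford: 31.28, 19.73, 10.04, 10.08, 13.27, 27.33.
For Millbrook: 21.13, 14.29, 6.90, 7.23, 11.93, 31.32.
Standard total = 4,120,900; weights = 0.2976, 0.1456, 0.1150, 0.1525, 0.1356, 0.1538.
Ashford: 0.2976×31.28 + 0.1456×19.73 + 0.1150×10.04 + 0.1525×10.08 + 0.1356×13.27 + 0.1538×27.33 = 20.8731 per 10,000.
Millbrook: 0.2976×21.13 + 0.1456×14.29 + 0.1150×6.90 + 0.1525×7.23 + 0.1356×11.93 + 0.1538×31.32 = 16.6946 per 10,000.
Difference = 20.8731 − 16.6946 = 4.1785.

4.18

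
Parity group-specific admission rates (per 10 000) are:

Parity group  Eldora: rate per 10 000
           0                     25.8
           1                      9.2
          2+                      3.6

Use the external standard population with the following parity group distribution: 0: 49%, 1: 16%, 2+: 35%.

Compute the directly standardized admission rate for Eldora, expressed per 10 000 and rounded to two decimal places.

15.37

Standard weights: 0.49, 0.16, 0.35.
Standardized rate: 0.4900×25.8 + 0.1600×9.2 + 0.3500×3.6 = 15.3740 per 10 000.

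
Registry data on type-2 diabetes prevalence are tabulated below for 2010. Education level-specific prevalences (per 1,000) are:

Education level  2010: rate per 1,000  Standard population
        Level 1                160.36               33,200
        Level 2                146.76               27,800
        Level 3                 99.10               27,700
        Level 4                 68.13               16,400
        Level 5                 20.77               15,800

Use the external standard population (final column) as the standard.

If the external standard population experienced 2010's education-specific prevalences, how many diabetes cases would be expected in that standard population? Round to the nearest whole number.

Expected diabetes cases = Σ (standard pop × education-specific rate ÷ 1,000)
= 33,200×160.36/1,000 + 27,800×146.76/1,000 + 27,700×99.10/1,000 + 16,400×68.13/1,000 + 15,800×20.77/1,000
= 5323.95 + 4079.93 + 2745.07 + 1117.33 + 328.17 = 13594.45.

13594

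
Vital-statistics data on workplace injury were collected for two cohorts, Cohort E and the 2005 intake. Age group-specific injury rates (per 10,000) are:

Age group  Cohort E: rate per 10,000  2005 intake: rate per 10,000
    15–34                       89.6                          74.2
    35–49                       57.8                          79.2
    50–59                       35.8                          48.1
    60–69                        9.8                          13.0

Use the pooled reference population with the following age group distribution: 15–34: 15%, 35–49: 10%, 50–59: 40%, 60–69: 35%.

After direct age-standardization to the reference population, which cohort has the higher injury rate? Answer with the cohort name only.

Standard weights: 0.15, 0.10, 0.40, 0.35.
Cohort E: 0.1500×89.6 + 0.1000×57.8 + 0.4000×35.8 + 0.3500×9.8 = 36.9700 per 10,000.
The 2005 intake: 0.1500×74.2 + 0.1000×79.2 + 0.4000×48.1 + 0.3500×13.0 = 42.8400 per 10,000.

2005 intake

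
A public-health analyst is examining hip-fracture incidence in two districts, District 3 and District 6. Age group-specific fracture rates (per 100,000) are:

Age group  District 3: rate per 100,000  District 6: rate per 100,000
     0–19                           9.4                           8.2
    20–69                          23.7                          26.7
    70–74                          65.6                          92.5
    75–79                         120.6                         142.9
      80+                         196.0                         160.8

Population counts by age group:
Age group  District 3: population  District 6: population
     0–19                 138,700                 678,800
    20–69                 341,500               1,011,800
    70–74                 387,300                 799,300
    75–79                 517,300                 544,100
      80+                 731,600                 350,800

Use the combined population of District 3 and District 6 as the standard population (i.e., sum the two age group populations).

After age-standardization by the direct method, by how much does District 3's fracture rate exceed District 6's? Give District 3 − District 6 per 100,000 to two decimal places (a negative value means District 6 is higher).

Combined standard total = 5,501,200; weights = 0.1486, 0.2460, 0.2157, 0.1929, 0.1968.
District 3: 0.1486×9.4 + 0.2460×23.7 + 0.2157×65.6 + 0.1929×120.6 + 0.1968×196.0 = 83.2098 per 100,000.
District 6: 0.1486×8.2 + 0.2460×26.7 + 0.2157×92.5 + 0.1929×142.9 + 0.1968×160.8 = 86.9485 per 100,000.
Difference = 83.2098 − 86.9485 = -3.7387.

-3.74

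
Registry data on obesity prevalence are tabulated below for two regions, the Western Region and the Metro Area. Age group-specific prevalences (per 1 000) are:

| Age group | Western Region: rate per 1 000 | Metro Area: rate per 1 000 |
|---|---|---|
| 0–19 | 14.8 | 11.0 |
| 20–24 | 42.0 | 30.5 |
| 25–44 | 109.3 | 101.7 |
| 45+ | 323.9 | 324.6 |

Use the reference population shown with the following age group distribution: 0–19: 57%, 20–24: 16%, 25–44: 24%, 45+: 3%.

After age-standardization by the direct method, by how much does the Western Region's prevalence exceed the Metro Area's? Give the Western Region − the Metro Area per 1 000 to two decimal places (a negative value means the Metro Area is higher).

5.81

Standard weights: 0.57, 0.16, 0.24, 0.03.
The Western Region: 0.5700×14.8 + 0.1600×42.0 + 0.2400×109.3 + 0.0300×323.9 = 51.1050 per 1 000.
The Metro Area: 0.5700×11.0 + 0.1600×30.5 + 0.2400×101.7 + 0.0300×324.6 = 45.2960 per 1 000.
Difference = 51.1050 − 45.2960 = 5.8090.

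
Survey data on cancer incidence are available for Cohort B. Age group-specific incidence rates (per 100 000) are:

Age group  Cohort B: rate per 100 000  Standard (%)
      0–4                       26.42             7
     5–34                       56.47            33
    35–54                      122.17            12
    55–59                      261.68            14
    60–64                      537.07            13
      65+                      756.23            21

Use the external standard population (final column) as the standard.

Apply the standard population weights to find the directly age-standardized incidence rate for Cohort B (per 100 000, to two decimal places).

300.41

Standard weights: 0.07, 0.33, 0.12, 0.14, 0.13, 0.21.
Standardized rate: 0.0700×26.42 + 0.3300×56.47 + 0.1200×122.17 + 0.1400×261.68 + 0.1300×537.07 + 0.2100×756.23 = 300.4075 per 100 000.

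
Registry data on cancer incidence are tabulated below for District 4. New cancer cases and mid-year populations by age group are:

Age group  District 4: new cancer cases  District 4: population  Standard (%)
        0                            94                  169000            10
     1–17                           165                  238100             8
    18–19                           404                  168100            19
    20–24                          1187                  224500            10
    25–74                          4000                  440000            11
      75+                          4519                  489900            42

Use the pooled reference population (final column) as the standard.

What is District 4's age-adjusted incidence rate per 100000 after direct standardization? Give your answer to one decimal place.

597.1

Age-specific rates per 100000 for District 4: 55.62, 69.30, 240.33, 528.73, 909.09, 922.43.
Standard weights: 0.10, 0.08, 0.19, 0.10, 0.11, 0.42.
Standardized rate: 0.1000×55.62 + 0.0800×69.30 + 0.1900×240.33 + 0.1000×528.73 + 0.1100×909.09 + 0.4200×922.43 = 597.0643 per 100000.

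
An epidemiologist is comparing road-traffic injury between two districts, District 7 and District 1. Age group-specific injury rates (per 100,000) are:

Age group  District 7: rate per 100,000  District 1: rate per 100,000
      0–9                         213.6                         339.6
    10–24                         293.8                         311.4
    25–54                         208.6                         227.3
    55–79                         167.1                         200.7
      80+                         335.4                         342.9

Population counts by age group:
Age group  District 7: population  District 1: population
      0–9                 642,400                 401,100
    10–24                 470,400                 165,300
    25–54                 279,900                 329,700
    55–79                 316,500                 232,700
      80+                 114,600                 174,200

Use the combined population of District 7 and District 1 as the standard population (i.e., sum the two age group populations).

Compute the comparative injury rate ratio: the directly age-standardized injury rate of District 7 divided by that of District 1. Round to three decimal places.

0.806

Combined standard total = 3,126,800; weights = 0.3337, 0.2033, 0.1950, 0.1756, 0.0924.
District 7: 0.3337×213.6 + 0.2033×293.8 + 0.1950×208.6 + 0.1756×167.1 + 0.0924×335.4 = 232.0128 per 100,000.
District 1: 0.3337×339.6 + 0.2033×311.4 + 0.1950×227.3 + 0.1756×200.7 + 0.0924×342.9 = 287.8808 per 100,000.
Ratio = 232.0128 ÷ 287.8808 = 0.80593.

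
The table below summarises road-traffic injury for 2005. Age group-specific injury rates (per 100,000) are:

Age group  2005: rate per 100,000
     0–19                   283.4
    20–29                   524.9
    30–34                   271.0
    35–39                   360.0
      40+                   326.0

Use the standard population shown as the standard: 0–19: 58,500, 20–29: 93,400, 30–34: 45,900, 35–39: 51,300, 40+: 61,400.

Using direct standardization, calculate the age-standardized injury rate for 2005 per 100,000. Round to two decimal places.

375.29

Standard total = 310,500; weights = 0.1884, 0.3008, 0.1478, 0.1652, 0.1977.
Standardized rate: 0.1884×283.4 + 0.3008×524.9 + 0.1478×271.0 + 0.1652×360.0 + 0.1977×326.0 = 375.2910 per 100,000.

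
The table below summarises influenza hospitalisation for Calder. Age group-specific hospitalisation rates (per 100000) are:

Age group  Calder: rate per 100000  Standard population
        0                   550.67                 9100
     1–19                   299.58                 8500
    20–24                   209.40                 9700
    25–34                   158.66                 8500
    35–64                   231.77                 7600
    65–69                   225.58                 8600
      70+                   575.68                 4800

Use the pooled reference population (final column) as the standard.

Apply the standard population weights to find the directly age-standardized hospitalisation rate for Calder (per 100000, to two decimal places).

306.37

Standard total = 56800; weights = 0.1602, 0.1496, 0.1708, 0.1496, 0.1338, 0.1514, 0.0845.
Standardized rate: 0.1602×550.67 + 0.1496×299.58 + 0.1708×209.40 + 0.1496×158.66 + 0.1338×231.77 + 0.1514×225.58 + 0.0845×575.68 = 306.3736 per 100000.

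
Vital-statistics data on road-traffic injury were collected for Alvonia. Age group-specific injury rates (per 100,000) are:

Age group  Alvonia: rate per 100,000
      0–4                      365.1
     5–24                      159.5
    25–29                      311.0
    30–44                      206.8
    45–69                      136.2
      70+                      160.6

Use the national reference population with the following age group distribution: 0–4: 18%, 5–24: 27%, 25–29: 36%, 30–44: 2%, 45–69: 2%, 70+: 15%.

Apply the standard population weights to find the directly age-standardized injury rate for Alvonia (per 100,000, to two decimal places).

251.69

Standard weights: 0.18, 0.27, 0.36, 0.02, 0.02, 0.15.
Standardized rate: 0.1800×365.1 + 0.2700×159.5 + 0.3600×311.0 + 0.0200×206.8 + 0.0200×136.2 + 0.1500×160.6 = 251.6930 per 100,000.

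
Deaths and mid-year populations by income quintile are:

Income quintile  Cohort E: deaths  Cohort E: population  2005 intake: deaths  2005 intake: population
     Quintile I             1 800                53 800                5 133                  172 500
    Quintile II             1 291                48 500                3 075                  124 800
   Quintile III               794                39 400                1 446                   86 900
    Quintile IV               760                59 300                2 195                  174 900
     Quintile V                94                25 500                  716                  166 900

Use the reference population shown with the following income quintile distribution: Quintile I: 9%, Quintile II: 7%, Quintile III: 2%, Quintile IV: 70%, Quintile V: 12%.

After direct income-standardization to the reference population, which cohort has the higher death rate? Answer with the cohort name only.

Income-specific rates per 1 000 for Cohort E: 33.457, 26.619, 20.152, 12.816, 3.686.
For the 2005 intake: 29.757, 24.639, 16.640, 12.550, 4.290.
Standard weights: 0.09, 0.07, 0.02, 0.70, 0.12.
Cohort E: 0.0900×33.457 + 0.0700×26.619 + 0.0200×20.152 + 0.7000×12.816 + 0.1200×3.686 = 14.6912 per 1 000.
The 2005 intake: 0.0900×29.757 + 0.0700×24.639 + 0.0200×16.640 + 0.7000×12.550 + 0.1200×4.290 = 14.0355 per 1 000.

Cohort E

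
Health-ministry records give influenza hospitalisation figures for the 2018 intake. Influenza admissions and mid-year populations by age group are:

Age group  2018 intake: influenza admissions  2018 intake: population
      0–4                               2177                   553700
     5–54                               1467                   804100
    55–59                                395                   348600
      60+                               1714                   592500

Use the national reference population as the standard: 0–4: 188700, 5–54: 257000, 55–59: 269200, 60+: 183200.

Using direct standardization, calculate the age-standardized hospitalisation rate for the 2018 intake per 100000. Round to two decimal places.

Age-specific rates per 100000 for the 2018 intake: 393.17, 182.44, 113.31, 289.28.
Standard total = 898100; weights = 0.2101, 0.2862, 0.2997, 0.2040.
Standardized rate: 0.2101×393.17 + 0.2862×182.44 + 0.2997×113.31 + 0.2040×289.28 = 227.7905 per 100000.

227.79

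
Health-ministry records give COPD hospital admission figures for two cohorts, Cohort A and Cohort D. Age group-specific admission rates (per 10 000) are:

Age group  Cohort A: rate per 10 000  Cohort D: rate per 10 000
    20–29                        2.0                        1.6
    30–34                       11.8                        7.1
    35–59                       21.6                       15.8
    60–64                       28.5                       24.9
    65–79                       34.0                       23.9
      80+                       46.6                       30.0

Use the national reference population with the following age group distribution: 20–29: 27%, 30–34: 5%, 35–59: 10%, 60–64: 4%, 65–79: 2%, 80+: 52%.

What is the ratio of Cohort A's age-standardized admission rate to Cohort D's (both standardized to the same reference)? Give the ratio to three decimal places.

1.509

Standard weights: 0.27, 0.05, 0.10, 0.04, 0.02, 0.52.
Cohort A: 0.2700×2.0 + 0.0500×11.8 + 0.1000×21.6 + 0.0400×28.5 + 0.0200×34.0 + 0.5200×46.6 = 29.3420 per 10 000.
Cohort D: 0.2700×1.6 + 0.0500×7.1 + 0.1000×15.8 + 0.0400×24.9 + 0.0200×23.9 + 0.5200×30.0 = 19.4410 per 10 000.
Ratio = 29.3420 ÷ 19.4410 = 1.50928.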